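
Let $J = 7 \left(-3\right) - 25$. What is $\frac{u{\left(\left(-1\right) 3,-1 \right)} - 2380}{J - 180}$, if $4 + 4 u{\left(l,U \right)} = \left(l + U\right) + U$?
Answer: $\frac{9529}{904} \approx 10.541$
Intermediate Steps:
$J = -46$ ($J = -21 - 25 = -46$)
$u{\left(l,U \right)} = -1 + \frac{U}{2} + \frac{l}{4}$ ($u{\left(l,U \right)} = -1 + \frac{\left(l + U\right) + U}{4} = -1 + \frac{\left(U + l\right) + U}{4} = -1 + \frac{l + 2 U}{4} = -1 + \left(\frac{U}{2} + \frac{l}{4}\right) = -1 + \frac{U}{2} + \frac{l}{4}$)
$\frac{u{\left(\left(-1\right) 3,-1 \right)} - 2380}{J - 180} = \frac{\left(-1 + \frac{1}{2} \left(-1\right) + \frac{\left(-1\right) 3}{4}\right) - 2380}{-46 - 180} = \frac{\left(-1 - \frac{1}{2} + \frac{1}{4} \left(-3\right)\right) - 2380}{-226} = \left(\left(-1 - \frac{1}{2} - \frac{3}{4}\right) - 2380\right) \left(- \frac{1}{226}\right) = \left(- \frac{9}{4} - 2380\right) \left(- \frac{1}{226}\right) = \left(- \frac{9529}{4}\right) \left(- \frac{1}{226}\right) = \frac{9529}{904}$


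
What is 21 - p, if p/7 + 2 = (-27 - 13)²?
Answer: -11165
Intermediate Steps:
p = 11186 (p = -14 + 7*(-27 - 13)² = -14 + 7*(-40)² = -14 + 7*1600 = -14 + 11200 = 11186)
21 - p = 21 - 1*11186 = 21 - 11186 = -11165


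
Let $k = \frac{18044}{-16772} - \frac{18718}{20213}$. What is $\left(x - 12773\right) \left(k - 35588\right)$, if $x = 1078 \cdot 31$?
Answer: $- \frac{62272820504168305}{84753109} \approx -7.3476 \cdot 10^{8}$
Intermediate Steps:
$x = 33418$
$k = - \frac{169665417}{84753109}$ ($k = 18044 \left(- \frac{1}{16772}\right) - \frac{18718}{20213} = - \frac{4511}{4193} - \frac{18718}{20213} = - \frac{169665417}{84753109} \approx -2.0019$)
$\left(x - 12773\right) \left(k - 35588\right) = \left(33418 - 12773\right) \left(- \frac{169665417}{84753109} - 35588\right) = 20645 \left(- \frac{3016363308509}{84753109}\right) = - \frac{62272820504168305}{84753109}$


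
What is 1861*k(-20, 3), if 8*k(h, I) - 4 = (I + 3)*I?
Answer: 20471/4 ≈ 5117.8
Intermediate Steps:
k(h, I) = 1/2 + I*(3 + I)/8 (k(h, I) = 1/2 + ((I + 3)*I)/8 = 1/2 + ((3 + I)*I)/8 = 1/2 + (I*(3 + I))/8 = 1/2 + I*(3 + I)/8)
1861*k(-20, 3) = 1861*(1/2 + (1/8)*3**2 + (3/8)*3) = 1861*(1/2 + (1/8)*9 + 9/8) = 1861*(1/2 + 9/8 + 9/8) = 1861*(11/4) = 20471/4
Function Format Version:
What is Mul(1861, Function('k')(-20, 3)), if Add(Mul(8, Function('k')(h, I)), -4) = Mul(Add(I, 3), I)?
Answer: Rational(20471, 4) ≈ 5117.8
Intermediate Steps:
Function('k')(h, I) = Add(Rational(1, 2), Mul(Rational(1, 8), I, Add(3, I))) (Function('k')(h, I) = Add(Rational(1, 2), Mul(Rational(1, 8), Mul(Add(I, 3), I))) = Add(Rational(1, 2), Mul(Rational(1, 8), Mul(Add(3, I), I))) = Add(Rational(1, 2), Mul(Rational(1, 8), Mul(I, Add(3, I)))) = Add(Rational(1, 2), Mul(Rational(1, 8), I, Add(3, I))))
Mul(1861, Function('k')(-20, 3)) = Mul(1861, Add(Rational(1, 2), Mul(Rational(1, 8), Pow(3, 2)), Mul(Rational(3, 8), 3))) = Mul(1861, Add(Rational(1, 2), Mul(Rational(1, 8), 9), Rational(9, 8))) = Mul(1861, Add(Rational(1, 2), Rational(9, 8), Rational(9, 8))) = Mul(1861, Rational(11, 4)) = Rational(20471, 4)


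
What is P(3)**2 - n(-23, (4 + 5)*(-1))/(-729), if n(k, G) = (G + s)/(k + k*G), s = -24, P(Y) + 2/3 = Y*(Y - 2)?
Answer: 243421/44712 ≈ 5.4442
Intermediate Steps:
P(Y) = -2/3 + Y*(-2 + Y) (P(Y) = -2/3 + Y*(Y - 2) = -2/3 + Y*(-2 + Y))
n(k, G) = (-24 + G)/(k + G*k) (n(k, G) = (G - 24)/(k + k*G) = (-24 + G)/(k + G*k))
P(3)**2 - n(-23, (4 + 5)*(-1))/(-729) = (-2/3 + 3**2 - 2*3)**2 - (-24 + (4 + 5)*(-1))/((-23)*(1 + (4 + 5)*(-1)))/(-729) = (-2/3 + 9 - 6)**2 - (-(-24 + 9*(-1))/(23*(1 + 9*(-1))))*(-1)/729 = (7/3)**2 - (-(-24 - 9)/(23*(1 - 9)))*(-1)/729 = 49/9 - (-1/23*(-33)/(-8))*(-1)/729 = 49/9 - (-1/23*(-1/8)*(-33))*(-1)/729 = 49/9 - (-33)*(-1)/(184*729) = 49/9 - 1*11/44712 = 49/9 - 11/44712 = 243421/44712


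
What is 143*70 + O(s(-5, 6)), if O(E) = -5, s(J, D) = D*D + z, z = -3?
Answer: 10005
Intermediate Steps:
s(J, D) = -3 + D² (s(J, D) = D*D - 3 = D² - 3 = -3 + D²)
143*70 + O(s(-5, 6)) = 143*70 - 5 = 10010 - 5 = 10005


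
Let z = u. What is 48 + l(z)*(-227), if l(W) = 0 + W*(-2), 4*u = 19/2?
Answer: 4505/4 ≈ 1126.3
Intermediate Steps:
u = 19/8 (u = (19/2)/4 = (19*(½))/4 = (¼)*(19/2) = 19/8 ≈ 2.3750)
z = 19/8 ≈ 2.3750
l(W) = -2*W (l(W) = 0 - 2*W = -2*W)
48 + l(z)*(-227) = 48 - 2*19/8*(-227) = 48 - 19/4*(-227) = 48 + 4313/4 = 4505/4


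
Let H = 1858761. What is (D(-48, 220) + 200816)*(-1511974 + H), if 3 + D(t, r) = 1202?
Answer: 70056175805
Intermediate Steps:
D(t, r) = 1199 (D(t, r) = -3 + 1202 = 1199)
(D(-48, 220) + 200816)*(-1511974 + H) = (1199 + 200816)*(-1511974 + 1858761) = 202015*346787 = 70056175805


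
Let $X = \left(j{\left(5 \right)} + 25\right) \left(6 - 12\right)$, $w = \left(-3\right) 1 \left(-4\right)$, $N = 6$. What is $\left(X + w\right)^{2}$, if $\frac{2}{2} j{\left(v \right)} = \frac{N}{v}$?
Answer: $\frac{527076}{25} \approx 21083.0$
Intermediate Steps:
$j{\left(v \right)} = \frac{6}{v}$
$w = 12$ ($w = \left(-3\right) \left(-4\right) = 12$)
$X = - \frac{786}{5}$ ($X = \left(\frac{6}{5} + 25\right) \left(6 - 12\right) = \left(6 \cdot \frac{1}{5} + 25\right) \left(-6\right) = \left(\frac{6}{5} + 25\right) \left(-6\right) = \frac{131}{5} \left(-6\right) = - \frac{786}{5} \approx -157.2$)
$\left(X + w\right)^{2} = \left(- \frac{786}{5} + 12\right)^{2} = \left(- \frac{726}{5}\right)^{2} = \frac{527076}{25}$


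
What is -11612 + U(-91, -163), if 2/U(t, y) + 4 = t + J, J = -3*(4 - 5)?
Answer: -534153/46 ≈ -11612.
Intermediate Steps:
J = 3 (J = -3*(-1) = 3)
U(t, y) = 2/(-1 + t) (U(t, y) = 2/(-4 + (t + 3)) = 2/(-4 + (3 + t)) = 2/(-1 + t))
-11612 + U(-91, -163) = -11612 + 2/(-1 - 91) = -11612 + 2/(-92) = -11612 + 2*(-1/92) = -11612 - 1/46 = -534153/46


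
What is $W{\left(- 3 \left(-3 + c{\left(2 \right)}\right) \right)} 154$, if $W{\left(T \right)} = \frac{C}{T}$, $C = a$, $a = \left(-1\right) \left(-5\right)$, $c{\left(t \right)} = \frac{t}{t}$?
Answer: $\frac{385}{3} \approx 128.33$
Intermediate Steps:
$c{\left(t \right)} = 1$
$a = 5$
$C = 5$
$W{\left(T \right)} = \frac{5}{T}$
$W{\left(- 3 \left(-3 + c{\left(2 \right)}\right) \right)} 154 = \frac{5}{\left(-3\right) \left(-3 + 1\right)} 154 = \frac{5}{\left(-3\right) \left(-2\right)} 154 = \frac{5}{6} \cdot 154 = \frac{385}{3}$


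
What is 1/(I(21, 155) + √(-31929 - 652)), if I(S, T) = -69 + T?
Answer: 86/39977 - I*√32581/39977 ≈ 0.0021512 - 0.0045151*I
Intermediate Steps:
1/(I(21, 155) + √(-31929 - 652)) = 1/((-69 + 155) + √(-31929 - 652)) = 1/(86 + √(-32581)) = 1/(86 + I*√32581)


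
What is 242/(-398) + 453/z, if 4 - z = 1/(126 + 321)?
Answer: 40079482/355613 ≈ 112.71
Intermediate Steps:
z = 1787/447 (z = 4 - 1/(126 + 321) = 4 - 1/447 = 1787/447 ≈ 3.9978)
242/(-398) + 453/z = 242/(-398) + 453/(1787/447) = 242*(-1/398) + 453*(447/1787) = -121/199 + 202491/1787 = 40079482/355613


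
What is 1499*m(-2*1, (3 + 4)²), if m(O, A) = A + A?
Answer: 146902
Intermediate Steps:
m(O, A) = 2*A
1499*m(-2*1, (3 + 4)²) = 1499*(2*(3 + 4)²) = 1499*(2*7²) = 1499*(2*49) = 1499*98 = 146902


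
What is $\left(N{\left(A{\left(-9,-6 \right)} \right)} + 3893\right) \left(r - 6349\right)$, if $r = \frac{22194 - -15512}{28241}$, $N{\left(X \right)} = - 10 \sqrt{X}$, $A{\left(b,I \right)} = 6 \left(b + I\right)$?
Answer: $- \frac{697876320879}{28241} + \frac{5377932090 i \sqrt{10}}{28241} \approx -2.4711 \cdot 10^{7} + 6.0219 \cdot 10^{5} i$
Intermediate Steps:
$A{\left(b,I \right)} = 6 I + 6 b$ ($A{\left(b,I \right)} = 6 \left(I + b\right) = 6 I + 6 b$)
$r = \frac{37706}{28241}$ ($r = \left(22194 + 15512\right) \frac{1}{28241} = 37706 \cdot \frac{1}{28241} = \frac{37706}{28241} \approx 1.3352$)
$\left(N{\left(A{\left(-9,-6 \right)} \right)} + 3893\right) \left(r - 6349\right) = \left(- 10 \sqrt{6 \left(-6\right) + 6 \left(-9\right)} + 3893\right) \left(\frac{37706}{28241} - 6349\right) = \left(- 10 \sqrt{-36 - 54} + 3893\right) \left(- \frac{179264403}{28241}\right) = \left(- 10 \sqrt{-90} + 3893\right) \left(- \frac{179264403}{28241}\right) = \left(- 10 \cdot 3 i \sqrt{10} + 3893\right) \left(- \frac{179264403}{28241}\right) = \left(- 30 i \sqrt{10} + 3893\right) \left(- \frac{179264403}{28241}\right) = \left(3893 - 30 i \sqrt{10}\right) \left(- \frac{179264403}{28241}\right) = - \frac{697876320879}{28241} + \frac{5377932090 i \sqrt{10}}{28241}$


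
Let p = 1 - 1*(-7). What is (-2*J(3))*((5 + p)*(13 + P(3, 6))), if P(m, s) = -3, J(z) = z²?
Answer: -2340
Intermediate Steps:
p = 8 (p = 1 + 7 = 8)
(-2*J(3))*((5 + p)*(13 + P(3, 6))) = (-2*3²)*((5 + 8)*(13 - 3)) = (-2*9)*(13*10) = -18*130 = -2340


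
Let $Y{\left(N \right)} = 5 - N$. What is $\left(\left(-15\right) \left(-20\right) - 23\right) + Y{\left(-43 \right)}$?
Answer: $325$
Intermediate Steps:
$\left(\left(-15\right) \left(-20\right) - 23\right) + Y{\left(-43 \right)} = \left(\left(-15\right) \left(-20\right) - 23\right) + \left(5 - -43\right) = \left(300 - 23\right) + \left(5 + 43\right) = 277 + 48 = 325$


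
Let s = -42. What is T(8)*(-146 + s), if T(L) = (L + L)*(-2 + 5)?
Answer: -9024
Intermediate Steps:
T(L) = 6*L (T(L) = (2*L)*3 = 6*L)
T(8)*(-146 + s) = (6*8)*(-146 - 42) = 48*(-188) = -9024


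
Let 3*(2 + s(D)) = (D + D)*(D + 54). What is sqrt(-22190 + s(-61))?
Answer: I*sqrt(197166)/3 ≈ 148.01*I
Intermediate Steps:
s(D) = -2 + 2*D*(54 + D)/3 (s(D) = -2 + ((D + D)*(D + 54))/3 = -2 + ((2*D)*(54 + D))/3 = -2 + (2*D*(54 + D))/3 = -2 + 2*D*(54 + D)/3)
sqrt(-22190 + s(-61)) = sqrt(-22190 + (-2 + 36*(-61) + (2/3)*(-61)**2)) = sqrt(-22190 + (-2 - 2196 + (2/3)*3721)) = sqrt(-22190 + (-2 - 2196 + 7442/3)) = sqrt(-22190 + 848/3) = sqrt(-65722/3) = I*sqrt(197166)/3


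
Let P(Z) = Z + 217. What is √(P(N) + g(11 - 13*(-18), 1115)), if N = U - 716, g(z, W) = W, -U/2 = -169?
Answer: 3*√106 ≈ 30.887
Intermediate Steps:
U = 338 (U = -2*(-169) = 338)
N = -378 (N = 338 - 716 = -378)
P(Z) = 217 + Z
√(P(N) + g(11 - 13*(-18), 1115)) = √((217 - 378) + 1115) = √(-161 + 1115) = √954 = 3*√106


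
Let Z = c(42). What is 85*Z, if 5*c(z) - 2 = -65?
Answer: -1071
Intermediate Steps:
c(z) = -63/5 (c(z) = ⅖ + (⅕)*(-65) = ⅖ - 13 = -63/5)
Z = -63/5 ≈ -12.600
85*Z = 85*(-63/5) = -1071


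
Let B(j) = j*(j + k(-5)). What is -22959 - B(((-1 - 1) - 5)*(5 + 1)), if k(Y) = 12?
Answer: -24219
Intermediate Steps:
B(j) = j*(12 + j) (B(j) = j*(j + 12) = j*(12 + j))
-22959 - B(((-1 - 1) - 5)*(5 + 1)) = -22959 - ((-1 - 1) - 5)*(5 + 1)*(12 + ((-1 - 1) - 5)*(5 + 1)) = -22959 - (-2 - 5)*6*(12 + (-2 - 5)*6) = -22959 - (-7*6)*(12 - 7*6) = -22959 - (-42)*(12 - 42) = -22959 - (-42)*(-30) = -22959 - 1*1260 = -22959 - 1260 = -24219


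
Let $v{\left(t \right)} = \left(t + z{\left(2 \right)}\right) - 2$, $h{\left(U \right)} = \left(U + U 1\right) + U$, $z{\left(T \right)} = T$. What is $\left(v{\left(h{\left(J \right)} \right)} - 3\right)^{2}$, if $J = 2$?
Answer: $9$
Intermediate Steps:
$h{\left(U \right)} = 3 U$ ($h{\left(U \right)} = \left(U + U\right) + U = 2 U + U = 3 U$)
$v{\left(t \right)} = t$ ($v{\left(t \right)} = \left(t + 2\right) - 2 = \left(2 + t\right) - 2 = t$)
$\left(v{\left(h{\left(J \right)} \right)} - 3\right)^{2} = \left(3 \cdot 2 - 3\right)^{2} = \left(6 - 3\right)^{2} = 3^{2} = 9$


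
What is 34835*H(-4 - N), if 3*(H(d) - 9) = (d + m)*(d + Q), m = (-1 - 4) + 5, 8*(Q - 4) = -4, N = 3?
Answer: 3588005/6 ≈ 5.9800e+5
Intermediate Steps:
Q = 7/2 (Q = 4 + (⅛)*(-4) = 4 - ½ = 7/2 ≈ 3.5000)
m = 0 (m = -5 + 5 = 0)
H(d) = 9 + d*(7/2 + d)/3 (H(d) = 9 + ((d + 0)*(d + 7/2))/3 = 9 + (d*(7/2 + d))/3 = 9 + d*(7/2 + d)/3)
34835*H(-4 - N) = 34835*(9 + (-4 - 1*3)²/3 + 7*(-4 - 1*3)/6) = 34835*(9 + (-4 - 3)²/3 + 7*(-4 - 3)/6) = 34835*(9 + (⅓)*(-7)² + (7/6)*(-7)) = 34835*(9 + (⅓)*49 - 49/6) = 34835*(9 + 49/3 - 49/6) = 34835*(103/6) = 3588005/6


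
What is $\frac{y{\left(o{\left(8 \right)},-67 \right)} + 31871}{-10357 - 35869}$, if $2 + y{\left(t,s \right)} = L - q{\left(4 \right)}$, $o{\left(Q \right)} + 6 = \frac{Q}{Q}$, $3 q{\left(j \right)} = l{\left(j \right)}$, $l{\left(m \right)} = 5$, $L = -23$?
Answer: $- \frac{95533}{138678} \approx -0.68888$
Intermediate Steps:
$q{\left(j \right)} = \frac{5}{3}$ ($q{\left(j \right)} = \frac{1}{3} \cdot 5 = \frac{5}{3}$)
$o{\left(Q \right)} = -5$ ($o{\left(Q \right)} = -6 + \frac{Q}{Q} = -6 + 1 = -5$)
$y{\left(t,s \right)} = - \frac{80}{3}$ ($y{\left(t,s \right)} = -2 - \frac{74}{3} = - \frac{80}{3}$)
$\frac{y{\left(o{\left(8 \right)},-67 \right)} + 31871}{-10357 - 35869} = \frac{- \frac{80}{3} + 31871}{-10357 - 35869} = \frac{95533}{3 \left(-46226\right)} = \frac{95533}{3} \left(- \frac{1}{46226}\right) = - \frac{95533}{138678}$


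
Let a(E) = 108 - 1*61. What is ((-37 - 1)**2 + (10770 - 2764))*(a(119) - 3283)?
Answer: -30580200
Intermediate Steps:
a(E) = 47 (a(E) = 108 - 61 = 47)
((-37 - 1)**2 + (10770 - 2764))*(a(119) - 3283) = ((-37 - 1)**2 + (10770 - 2764))*(47 - 3283) = ((-38)**2 + 8006)*(-3236) = (1444 + 8006)*(-3236) = 9450*(-3236) = -30580200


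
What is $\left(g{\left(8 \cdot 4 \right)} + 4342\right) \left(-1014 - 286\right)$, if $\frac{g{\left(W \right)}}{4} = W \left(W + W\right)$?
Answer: $-16294200$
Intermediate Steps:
$g{\left(W \right)} = 8 W^{2}$ ($g{\left(W \right)} = 4 W \left(W + W\right) = 4 W 2 W = 4 \cdot 2 W^{2} = 8 W^{2}$)
$\left(g{\left(8 \cdot 4 \right)} + 4342\right) \left(-1014 - 286\right) = \left(8 \left(8 \cdot 4\right)^{2} + 4342\right) \left(-1014 - 286\right) = \left(8 \cdot 32^{2} + 4342\right) \left(-1300\right) = \left(8 \cdot 1024 + 4342\right) \left(-1300\right) = \left(8192 + 4342\right) \left(-1300\right) = 12534 \left(-1300\right) = -16294200$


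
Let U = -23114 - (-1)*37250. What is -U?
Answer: -14136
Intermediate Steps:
U = 14136 (U = -23114 - 1*(-37250) = -23114 + 37250 = 14136)
-U = -1*14136 = -14136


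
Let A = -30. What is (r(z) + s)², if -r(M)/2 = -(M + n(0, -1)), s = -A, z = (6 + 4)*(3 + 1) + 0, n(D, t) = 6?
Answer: 14884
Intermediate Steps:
z = 40 (z = 10*4 + 0 = 40 + 0 = 40)
s = 30 (s = -1*(-30) = 30)
r(M) = 12 + 2*M (r(M) = -(-2)*(M + 6) = -(-2)*(6 + M) = -2*(-6 - M) = 12 + 2*M)
(r(z) + s)² = ((12 + 2*40) + 30)² = ((12 + 80) + 30)² = (92 + 30)² = 122² = 14884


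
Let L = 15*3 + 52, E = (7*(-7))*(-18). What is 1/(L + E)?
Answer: 1/979 ≈ 0.0010215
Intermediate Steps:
E = 882 (E = -49*(-18) = 882)
L = 97 (L = 45 + 52 = 97)
1/(L + E) = 1/(97 + 882) = 1/979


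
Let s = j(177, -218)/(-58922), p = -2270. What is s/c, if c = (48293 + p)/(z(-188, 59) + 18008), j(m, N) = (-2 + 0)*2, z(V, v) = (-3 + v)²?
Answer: 14096/451961201 ≈ 3.1189e-5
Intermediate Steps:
j(m, N) = -4 (j(m, N) = -2*2 = -4)
c = 15341/7048 (c = (48293 - 2270)/((-3 + 59)² + 18008) = 46023/(56² + 18008) = 46023/(3136 + 18008) = 46023/21144 = 46023*(1/21144) = 15341/7048 ≈ 2.1766)
s = 2/29461 (s = -4/(-58922) = -4*(-1/58922) = 2/29461 ≈ 6.7886e-5)
s/c = 2/(29461*(15341/7048)) = (2/29461)*(7048/15341) = 14096/451961201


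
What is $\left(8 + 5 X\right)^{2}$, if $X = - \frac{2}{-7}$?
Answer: $\frac{4356}{49} \approx 88.898$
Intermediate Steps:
$X = \frac{2}{7}$ ($X = \left(-2\right) \left(- \frac{1}{7}\right) = \frac{2}{7} \approx 0.28571$)
$\left(8 + 5 X\right)^{2} = \left(8 + 5 \cdot \frac{2}{7}\right)^{2} = \left(8 + \frac{10}{7}\right)^{2} = \left(\frac{66}{7}\right)^{2} = \frac{4356}{49}$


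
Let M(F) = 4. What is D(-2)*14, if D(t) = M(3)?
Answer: 56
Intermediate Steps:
D(t) = 4
D(-2)*14 = 4*14 = 56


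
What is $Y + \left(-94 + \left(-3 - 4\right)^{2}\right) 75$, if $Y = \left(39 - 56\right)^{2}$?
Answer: $-3086$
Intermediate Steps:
$Y = 289$ ($Y = \left(-17\right)^{2} = 289$)
$Y + \left(-94 + \left(-3 - 4\right)^{2}\right) 75 = 289 + \left(-94 + \left(-3 - 4\right)^{2}\right) 75 = 289 + \left(-94 + \left(-7\right)^{2}\right) 75 = 289 + \left(-94 + 49\right) 75 = 289 - 3375 = -3086$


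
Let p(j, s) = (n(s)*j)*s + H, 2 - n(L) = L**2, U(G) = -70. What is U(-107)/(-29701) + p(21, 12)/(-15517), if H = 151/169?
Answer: 25685108565/11126728639 ≈ 2.3084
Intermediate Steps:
H = 151/169 (H = 151*(1/169) = 151/169 ≈ 0.89349)
n(L) = 2 - L**2
p(j, s) = 151/169 + j*s*(2 - s**2) (p(j, s) = ((2 - s**2)*j)*s + 151/169 = (j*(2 - s**2))*s + 151/169 = j*s*(2 - s**2) + 151/169 = 151/169 + j*s*(2 - s**2))
U(-107)/(-29701) + p(21, 12)/(-15517) = -70/(-29701) + (151/169 - 1*21*12*(-2 + 12**2))/(-15517) = -70*(-1/29701) + (151/169 - 1*21*12*(-2 + 144))*(-1/15517) = 10/4243 + (151/169 - 1*21*12*142)*(-1/15517) = 10/4243 + (151/169 - 35784)*(-1/15517) = 10/4243 - 6047345/169*(-1/15517) = 10/4243 + 6047345/2622373 = 25685108565/11126728639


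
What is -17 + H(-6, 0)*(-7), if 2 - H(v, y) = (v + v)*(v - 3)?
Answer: 725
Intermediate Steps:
H(v, y) = 2 - 2*v*(-3 + v) (H(v, y) = 2 - (v + v)*(v - 3) = 2 - 2*v*(-3 + v))
-17 + H(-6, 0)*(-7) = -17 + (2 - 2*(-6)² + 6*(-6))*(-7) = -17 + (2 - 2*36 - 36)*(-7) = -17 + (2 - 72 - 36)*(-7) = -17 - 106*(-7) = -17 + 742 = 725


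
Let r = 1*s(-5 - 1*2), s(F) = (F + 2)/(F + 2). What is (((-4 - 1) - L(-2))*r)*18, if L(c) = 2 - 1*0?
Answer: -126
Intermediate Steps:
L(c) = 2 (L(c) = 2 + 0 = 2)
s(F) = 1 (s(F) = (2 + F)/(2 + F) = 1)
r = 1 (r = 1*1 = 1)
(((-4 - 1) - L(-2))*r)*18 = (((-4 - 1) - 1*2)*1)*18 = ((-5 - 2)*1)*18 = -7*1*18 = -7*18 = -126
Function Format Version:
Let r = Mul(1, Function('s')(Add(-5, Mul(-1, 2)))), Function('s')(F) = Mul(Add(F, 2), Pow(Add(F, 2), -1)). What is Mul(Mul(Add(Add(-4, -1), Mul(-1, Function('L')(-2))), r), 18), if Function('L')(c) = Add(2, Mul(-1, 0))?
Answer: -126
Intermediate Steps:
Function('L')(c) = 2 (Function('L')(c) = Add(2, 0) = 2)
Function('s')(F) = 1 (Function('s')(F) = Mul(Add(2, F), Pow(Add(2, F), -1)) = 1)
r = 1 (r = Mul(1, 1) = 1)
Mul(Mul(Add(Add(-4, -1), Mul(-1, Function('L')(-2))), r), 18) = Mul(Mul(Add(Add(-4, -1), Mul(-1, 2)), 1), 18) = Mul(Mul(Add(-5, -2), 1), 18) = Mul(Mul(-7, 1), 18) = Mul(-7, 18) = -126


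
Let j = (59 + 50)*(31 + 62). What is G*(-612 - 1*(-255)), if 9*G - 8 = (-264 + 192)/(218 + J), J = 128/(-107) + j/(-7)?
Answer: -884421328/2766819 ≈ -319.65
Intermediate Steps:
j = 10137 (j = 109*93 = 10137)
J = -1085555/749 (J = 128/(-107) + 10137/(-7) = 128*(-1/107) + 10137*(-⅐) = -128/107 - 10137/7 = -1085555/749 ≈ -1449.3)
G = 7432112/8300457 (G = 8/9 + ((-264 + 192)/(218 - 1085555/749))/9 = 8/9 + (-72/(-922273/749))/9 = 8/9 + (-72*(-749/922273))/9 = 8/9 + (⅑)*(53928/922273) = 8/9 + 5992/922273 = 7432112/8300457 ≈ 0.89539)
G*(-612 - 1*(-255)) = 7432112*(-612 - 1*(-255))/8300457 = 7432112*(-612 + 255)/8300457 = (7432112/8300457)*(-357) = -884421328/2766819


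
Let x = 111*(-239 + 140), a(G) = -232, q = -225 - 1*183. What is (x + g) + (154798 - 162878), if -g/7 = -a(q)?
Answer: -20693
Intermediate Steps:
q = -408 (q = -225 - 183 = -408)
g = -1624 (g = -(-7)*(-232) = -7*232 = -1624)
x = -10989 (x = 111*(-99) = -10989)
(x + g) + (154798 - 162878) = (-10989 - 1624) + (154798 - 162878) = -12613 - 8080 = -20693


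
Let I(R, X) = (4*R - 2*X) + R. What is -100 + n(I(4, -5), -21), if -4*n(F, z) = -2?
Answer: -199/2 ≈ -99.500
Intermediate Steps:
I(R, X) = -2*X + 5*R (I(R, X) = (-2*X + 4*R) + R = -2*X + 5*R)
n(F, z) = ½ (n(F, z) = -¼*(-2) = ½)
-100 + n(I(4, -5), -21) = -100 + ½ = -199/2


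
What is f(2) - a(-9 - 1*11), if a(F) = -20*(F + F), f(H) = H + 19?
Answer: -779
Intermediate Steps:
f(H) = 19 + H
a(F) = -40*F
f(2) - a(-9 - 1*11) = (19 + 2) - (-40)*(-9 - 1*11) = 21 - (-40)*(-9 - 11) = 21 - (-40)*(-20) = 21 - 1*800 = 21 - 800 = -779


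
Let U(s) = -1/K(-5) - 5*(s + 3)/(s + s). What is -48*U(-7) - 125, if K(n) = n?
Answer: -2311/35 ≈ -66.029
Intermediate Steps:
U(s) = 1/5 - 5*(3 + s)/(2*s) (U(s) = -1/(-5) - 5*(s + 3)/(s + s) = -1*(-1/5) - 5*(3 + s)/(2*s) = 1/5 - 5*(3 + s)/(2*s))
-48*U(-7) - 125 = -24*(-75 - 23*(-7))/(5*(-7)) - 125 = -24*(-1)*(-75 + 161)/(5*7) - 125 = -24*(-1)*86/(5*7) - 125 = -48*(-43/35) - 125 = 2064/35 - 125 = -2311/35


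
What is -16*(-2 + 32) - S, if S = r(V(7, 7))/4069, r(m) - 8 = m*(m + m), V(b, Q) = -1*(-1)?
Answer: -1953130/4069 ≈ -480.00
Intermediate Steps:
V(b, Q) = 1
r(m) = 8 + 2*m² (r(m) = 8 + m*(m + m) = 8 + m*(2*m) = 8 + 2*m²)
S = 10/4069 (S = (8 + 2*1²)/4069 = (8 + 2*1)*(1/4069) = (8 + 2)*(1/4069) = 10*(1/4069) = 10/4069 ≈ 0.0024576)
-16*(-2 + 32) - S = -16*(-2 + 32) - 1*10/4069 = -16*30 - 10/4069 = -480 - 10/4069 = -1953130/4069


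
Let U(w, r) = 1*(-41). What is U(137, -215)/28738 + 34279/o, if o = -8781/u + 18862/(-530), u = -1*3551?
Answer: -15052194851/14541428 ≈ -1035.1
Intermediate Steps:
u = -3551
o = -587972/17755 (o = -8781/(-3551) + 18862/(-530) = -8781*(-1/3551) + 18862*(-1/530) = 8781/3551 - 9431/265 = -587972/17755 ≈ -33.116)
U(w, r) = -41
U(137, -215)/28738 + 34279/o = -41/28738 + 34279/(-587972/17755) = -41*1/28738 + 34279*(-17755/587972) = -41/28738 - 1047545/1012 = -15052194851/14541428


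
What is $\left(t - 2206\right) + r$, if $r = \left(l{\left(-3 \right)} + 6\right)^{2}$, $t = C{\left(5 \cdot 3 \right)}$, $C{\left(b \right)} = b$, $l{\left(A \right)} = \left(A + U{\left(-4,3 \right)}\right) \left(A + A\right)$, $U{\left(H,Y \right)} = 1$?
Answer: $-1867$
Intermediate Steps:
$l{\left(A \right)} = 2 A \left(1 + A\right)$ ($l{\left(A \right)} = \left(A + 1\right) \left(A + A\right) = \left(1 + A\right) 2 A = 2 A \left(1 + A\right)$)
$t = 15$ ($t = 5 \cdot 3 = 15$)
$r = 324$ ($r = \left(2 \left(-3\right) \left(1 - 3\right) + 6\right)^{2} = \left(2 \left(-3\right) \left(-2\right) + 6\right)^{2} = \left(12 + 6\right)^{2} = 18^{2} = 324$)
$\left(t - 2206\right) + r = \left(15 - 2206\right) + 324 = -2191 + 324 = -1867$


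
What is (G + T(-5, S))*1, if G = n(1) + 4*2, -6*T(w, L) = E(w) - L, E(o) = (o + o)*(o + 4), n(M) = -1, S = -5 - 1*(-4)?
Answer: 31/6 ≈ 5.1667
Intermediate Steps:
S = -1 (S = -5 + 4 = -1)
E(o) = 2*o*(4 + o) (E(o) = (2*o)*(4 + o) = 2*o*(4 + o))
T(w, L) = L/6 - w*(4 + w)/3 (T(w, L) = -(2*w*(4 + w) - L)/6 = -(-L + 2*w*(4 + w))/6 = L/6 - w*(4 + w)/3)
G = 7 (G = -1 + 4*2 = -1 + 8 = 7)
(G + T(-5, S))*1 = (7 + ((⅙)*(-1) - ⅓*(-5)*(4 - 5)))*1 = (7 + (-⅙ - ⅓*(-5)*(-1)))*1 = (7 + (-⅙ - 5/3))*1 = (7 - 11/6)*1 = (31/6)*1 = 31/6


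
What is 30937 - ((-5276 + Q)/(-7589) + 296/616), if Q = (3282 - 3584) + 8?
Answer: 18077419078/584353 ≈ 30936.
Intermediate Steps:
Q = -294 (Q = -302 + 8 = -294)
30937 - ((-5276 + Q)/(-7589) + 296/616) = 30937 - ((-5276 - 294)/(-7589) + 296/616) = 30937 - (-5570*(-1/7589) + 296*(1/616)) = 30937 - (5570/7589 + 37/77) = 30937 - 1*709683/584353 = 30937 - 709683/584353 = 18077419078/584353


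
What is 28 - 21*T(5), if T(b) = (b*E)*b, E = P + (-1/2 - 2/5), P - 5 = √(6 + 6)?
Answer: -4249/2 - 1050*√3 ≈ -3943.2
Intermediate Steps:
P = 5 + 2*√3 (P = 5 + √(6 + 6) = 5 + √12 = 5 + 2*√3 ≈ 8.4641)
E = 41/10 + 2*√3 (E = (5 + 2*√3) + (-1/2 - 2/5) = (5 + 2*√3) + (-1*½ - 2*⅕) = (5 + 2*√3) + (-½ - ⅖) = (5 + 2*√3) - 9/10 = 41/10 + 2*√3 ≈ 7.5641)
T(b) = b²*(41/10 + 2*√3) (T(b) = (b*(41/10 + 2*√3))*b = b²*(41/10 + 2*√3))
28 - 21*T(5) = 28 - 21*5²*(41 + 20*√3)/10 = 28 - 21*25*(41 + 20*√3)/10 = 28 - 21*(205/2 + 50*√3) = 28 + (-4305/2 - 1050*√3) = -4249/2 - 1050*√3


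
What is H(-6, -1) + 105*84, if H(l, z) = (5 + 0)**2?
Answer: 8845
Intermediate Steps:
H(l, z) = 25 (H(l, z) = 5**2 = 25)
H(-6, -1) + 105*84 = 25 + 105*84 = 25 + 8820 = 8845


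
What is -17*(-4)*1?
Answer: 68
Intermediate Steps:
-17*(-4)*1 = 68*1 = 68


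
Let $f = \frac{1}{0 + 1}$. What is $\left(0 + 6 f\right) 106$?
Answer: $636$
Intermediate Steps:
$f = 1$ ($f = 1^{-1} = 1$)
$\left(0 + 6 f\right) 106 = \left(0 + 6 \cdot 1\right) 106 = \left(0 + 6\right) 106 = 6 \cdot 106 = 636$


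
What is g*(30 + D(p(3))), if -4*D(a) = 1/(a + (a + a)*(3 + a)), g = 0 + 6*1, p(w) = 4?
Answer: 7199/40 ≈ 179.98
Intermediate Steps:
g = 6 (g = 0 + 6 = 6)
D(a) = -1/(4*(a + 2*a*(3 + a))) (D(a) = -1/(4*(a + (a + a)*(3 + a))) = -1/(4*(a + (2*a)*(3 + a))) = -1/(4*(a + 2*a*(3 + a))))
g*(30 + D(p(3))) = 6*(30 - ¼/(4*(7 + 2*4))) = 6*(30 - ¼*¼/(7 + 8)) = 6*(30 - ¼*¼/15) = 6*(30 - ¼*¼*1/15) = 6*(30 - 1/240) = 6*(7199/240) = 7199/40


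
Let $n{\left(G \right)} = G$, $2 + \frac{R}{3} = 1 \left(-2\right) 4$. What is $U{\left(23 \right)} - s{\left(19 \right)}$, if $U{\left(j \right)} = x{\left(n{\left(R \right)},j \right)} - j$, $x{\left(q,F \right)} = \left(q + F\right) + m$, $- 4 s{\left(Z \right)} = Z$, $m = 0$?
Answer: $- \frac{101}{4} \approx -25.25$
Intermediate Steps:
$R = -30$ ($R = -6 + 3 \cdot 1 \left(-2\right) 4 = -6 + 3 \left(\left(-2\right) 4\right) = -6 + 3 \left(-8\right) = -6 - 24 = -30$)
$s{\left(Z \right)} = - \frac{Z}{4}$
$x{\left(q,F \right)} = F + q$ ($x{\left(q,F \right)} = \left(q + F\right) + 0 = \left(F + q\right) + 0 = F + q$)
$U{\left(j \right)} = -30$ ($U{\left(j \right)} = \left(j - 30\right) - j = \left(-30 + j\right) - j = -30$)
$U{\left(23 \right)} - s{\left(19 \right)} = -30 - \left(- \frac{1}{4}\right) 19 = -30 - - \frac{19}{4} = -30 + \frac{19}{4} = - \frac{101}{4}$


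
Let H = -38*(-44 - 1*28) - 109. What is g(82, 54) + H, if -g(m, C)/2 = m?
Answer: 2463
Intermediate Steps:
g(m, C) = -2*m
H = 2627 (H = -38*(-44 - 28) - 109 = -38*(-72) - 109 = 2736 - 109 = 2627)
g(82, 54) + H = -2*82 + 2627 = -164 + 2627 = 2463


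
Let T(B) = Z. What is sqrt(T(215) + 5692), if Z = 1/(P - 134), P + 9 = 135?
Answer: sqrt(91070)/4 ≈ 75.445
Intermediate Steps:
P = 126 (P = -9 + 135 = 126)
Z = -1/8 (Z = 1/(126 - 134) = 1/(-8) = -1/8 ≈ -0.12500)
T(B) = -1/8
sqrt(T(215) + 5692) = sqrt(-1/8 + 5692) = sqrt(45535/8) = sqrt(91070)/4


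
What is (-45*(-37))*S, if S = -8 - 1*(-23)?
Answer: 24975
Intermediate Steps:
S = 15 (S = -8 + 23 = 15)
(-45*(-37))*S = -45*(-37)*15 = 1665*15 = 24975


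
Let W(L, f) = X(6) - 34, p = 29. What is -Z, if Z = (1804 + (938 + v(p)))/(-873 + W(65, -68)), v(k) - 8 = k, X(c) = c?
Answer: 2779/901 ≈ 3.0844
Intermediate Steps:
v(k) = 8 + k
W(L, f) = -28 (W(L, f) = 6 - 34 = -28)
Z = -2779/901 (Z = (1804 + (938 + (8 + 29)))/(-873 - 28) = (1804 + (938 + 37))/(-901) = (1804 + 975)*(-1/901) = 2779*(-1/901) = -2779/901 ≈ -3.0844)
-Z = -1*(-2779/901) = 2779/901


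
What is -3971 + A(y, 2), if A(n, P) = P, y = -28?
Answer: -3969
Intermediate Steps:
-3971 + A(y, 2) = -3971 + 2 = -3969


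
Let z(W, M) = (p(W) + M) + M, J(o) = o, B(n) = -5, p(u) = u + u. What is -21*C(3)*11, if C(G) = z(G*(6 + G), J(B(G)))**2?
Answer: -447216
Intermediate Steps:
p(u) = 2*u
z(W, M) = 2*M + 2*W (z(W, M) = (2*W + M) + M = (M + 2*W) + M = 2*M + 2*W)
C(G) = (-10 + 2*G*(6 + G))**2 (C(G) = (2*(-5) + 2*(G*(6 + G)))**2 = (-10 + 2*G*(6 + G))**2)
-21*C(3)*11 = -84*(-5 + 3*(6 + 3))**2*11 = -84*(-5 + 3*9)**2*11 = -84*(-5 + 27)**2*11 = -84*22**2*11 = -84*484*11 = -21*1936*11 = -40656*11 = -447216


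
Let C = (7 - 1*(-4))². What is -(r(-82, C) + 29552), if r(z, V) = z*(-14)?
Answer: -30700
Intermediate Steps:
C = 121 (C = (7 + 4)² = 11² = 121)
r(z, V) = -14*z
-(r(-82, C) + 29552) = -(-14*(-82) + 29552) = -(1148 + 29552) = -1*30700 = -30700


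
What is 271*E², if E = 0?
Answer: 0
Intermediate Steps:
271*E² = 271*0² = 271*0 = 0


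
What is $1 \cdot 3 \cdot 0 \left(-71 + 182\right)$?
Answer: $0$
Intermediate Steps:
$1 \cdot 3 \cdot 0 \left(-71 + 182\right) = 3 \cdot 0 \cdot 111 = 0 \cdot 111 = 0$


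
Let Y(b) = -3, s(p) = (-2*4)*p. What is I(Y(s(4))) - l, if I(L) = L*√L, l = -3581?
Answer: 3581 - 3*I*√3 ≈ 3581.0 - 5.1962*I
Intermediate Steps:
s(p) = -8*p
I(L) = L^(3/2)
I(Y(s(4))) - l = (-3)^(3/2) - 1*(-3581) = -3*I*√3 + 3581 = 3581 - 3*I*√3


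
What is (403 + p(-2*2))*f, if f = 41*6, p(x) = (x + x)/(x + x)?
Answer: 99384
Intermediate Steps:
p(x) = 1 (p(x) = (2*x)/((2*x)) = (2*x)*(1/(2*x)) = 1)
f = 246
(403 + p(-2*2))*f = (403 + 1)*246 = 404*246 = 99384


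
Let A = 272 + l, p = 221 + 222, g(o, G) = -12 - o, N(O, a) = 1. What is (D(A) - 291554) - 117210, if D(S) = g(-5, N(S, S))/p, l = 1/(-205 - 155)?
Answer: -181082459/443 ≈ -4.0876e+5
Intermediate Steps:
l = -1/360 (l = 1/(-360) = -1/360 ≈ -0.0027778)
p = 443
A = 97919/360 (A = 272 - 1/360 = 97919/360 ≈ 272.00)
D(S) = -7/443 (D(S) = (-12 - 1*(-5))/443 = (-12 + 5)*(1/443) = -7*1/443 = -7/443)
(D(A) - 291554) - 117210 = (-7/443 - 291554) - 117210 = -129158429/443 - 117210 = -181082459/443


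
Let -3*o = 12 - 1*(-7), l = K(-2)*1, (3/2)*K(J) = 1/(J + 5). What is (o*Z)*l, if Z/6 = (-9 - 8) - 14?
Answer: 2356/9 ≈ 261.78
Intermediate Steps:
K(J) = 2/(3*(5 + J)) (K(J) = 2/(3*(J + 5)) = 2/(3*(5 + J)))
Z = -186 (Z = 6*((-9 - 8) - 14) = 6*(-17 - 14) = 6*(-31) = -186)
l = 2/9 (l = (2/(3*(5 - 2)))*1 = ((⅔)/3)*1 = ((⅔)*(⅓))*1 = (2/9)*1 = 2/9 ≈ 0.22222)
o = -19/3 (o = -(12 - 1*(-7))/3 = -(12 + 7)/3 = -⅓*19 = -19/3 ≈ -6.3333)
(o*Z)*l = -19/3*(-186)*(2/9) = 1178*(2/9) = 2356/9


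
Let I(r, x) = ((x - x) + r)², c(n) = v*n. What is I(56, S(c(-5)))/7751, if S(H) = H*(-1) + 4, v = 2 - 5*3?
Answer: 3136/7751 ≈ 0.40459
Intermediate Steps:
v = -13 (v = 2 - 15 = -13)
c(n) = -13*n
S(H) = 4 - H (S(H) = -H + 4 = 4 - H)
I(r, x) = r² (I(r, x) = (0 + r)² = r²)
I(56, S(c(-5)))/7751 = 56²/7751 = 3136*(1/7751) = 3136/7751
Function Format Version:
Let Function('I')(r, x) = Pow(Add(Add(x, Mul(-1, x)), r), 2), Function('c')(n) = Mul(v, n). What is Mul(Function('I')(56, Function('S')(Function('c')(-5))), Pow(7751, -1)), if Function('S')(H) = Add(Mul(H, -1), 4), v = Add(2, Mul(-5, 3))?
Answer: Rational(3136, 7751) ≈ 0.40459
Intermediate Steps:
v = -13 (v = Add(2, -15) = -13)
Function('c')(n) = Mul(-13, n)
Function('S')(H) = Add(4, Mul(-1, H)) (Function('S')(H) = Add(Mul(-1, H), 4) = Add(4, Mul(-1, H)))
Function('I')(r, x) = Pow(r, 2) (Function('I')(r, x) = Pow(Add(0, r), 2) = Pow(r, 2))
Mul(Function('I')(56, Function('S')(Function('c')(-5))), Pow(7751, -1)) = Mul(Pow(56, 2), Pow(7751, -1)) = Mul(3136, Rational(1, 7751)) = Rational(3136, 7751)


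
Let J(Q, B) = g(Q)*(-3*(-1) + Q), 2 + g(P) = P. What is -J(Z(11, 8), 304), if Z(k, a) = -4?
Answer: -6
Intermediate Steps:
g(P) = -2 + P
J(Q, B) = (-2 + Q)*(3 + Q) (J(Q, B) = (-2 + Q)*(-3*(-1) + Q) = (-2 + Q)*(3 + Q))
-J(Z(11, 8), 304) = -(-2 - 4)*(3 - 4) = -(-6)*(-1) = -1*6 = -6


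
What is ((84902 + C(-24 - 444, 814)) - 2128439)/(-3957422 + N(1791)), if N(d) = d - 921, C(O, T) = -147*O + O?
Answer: 1975209/3956552 ≈ 0.49922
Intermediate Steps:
C(O, T) = -146*O
N(d) = -921 + d
((84902 + C(-24 - 444, 814)) - 2128439)/(-3957422 + N(1791)) = ((84902 - 146*(-24 - 444)) - 2128439)/(-3957422 + (-921 + 1791)) = ((84902 - 146*(-468)) - 2128439)/(-3957422 + 870) = ((84902 + 68328) - 2128439)/(-3956552) = (153230 - 2128439)*(-1/3956552) = -1975209*(-1/3956552) = 1975209/3956552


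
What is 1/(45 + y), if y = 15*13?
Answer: 1/240 ≈ 0.0041667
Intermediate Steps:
y = 195
1/(45 + y) = 1/(45 + 195) = 1/240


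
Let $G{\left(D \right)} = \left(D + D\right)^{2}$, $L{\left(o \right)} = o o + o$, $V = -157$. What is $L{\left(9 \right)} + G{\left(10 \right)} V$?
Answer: $-62710$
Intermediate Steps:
$L{\left(o \right)} = o + o^{2}$ ($L{\left(o \right)} = o^{2} + o = o + o^{2}$)
$G{\left(D \right)} = 4 D^{2}$ ($G{\left(D \right)} = \left(2 D\right)^{2} = 4 D^{2}$)
$L{\left(9 \right)} + G{\left(10 \right)} V = 9 \left(1 + 9\right) + 4 \cdot 10^{2} \left(-157\right) = 9 \cdot 10 + 4 \cdot 100 \left(-157\right) = 90 + 400 \left(-157\right) = 90 - 62800 = -62710$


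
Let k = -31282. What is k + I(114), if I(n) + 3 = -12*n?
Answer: -32653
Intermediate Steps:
I(n) = -3 - 12*n
k + I(114) = -31282 + (-3 - 12*114) = -31282 + (-3 - 1368) = -31282 - 1371 = -32653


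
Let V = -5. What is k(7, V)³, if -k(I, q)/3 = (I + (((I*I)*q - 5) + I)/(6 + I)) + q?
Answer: 275894451/2197 ≈ 1.2558e+5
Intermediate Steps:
k(I, q) = -3*I - 3*q - 3*(-5 + I + q*I²)/(6 + I) (k(I, q) = -3*((I + (((I*I)*q - 5) + I)/(6 + I)) + q) = -3*((I + ((I²*q - 5) + I)/(6 + I)) + q) = -3*((I + ((q*I² - 5) + I)/(6 + I)) + q) = -3*((I + ((-5 + q*I²) + I)/(6 + I)) + q) = -3*((I + (-5 + I + q*I²)/(6 + I)) + q) = -3*(I + q + (-5 + I + q*I²)/(6 + I)) = -3*I - 3*q - 3*(-5 + I + q*I²)/(6 + I))
k(7, V)³ = (3*(5 - 1*7² - 7*7 - 6*(-5) - 1*7*(-5) - 1*(-5)*7²)/(6 + 7))³ = (3*(5 - 1*49 - 49 + 30 + 35 - 1*(-5)*49)/13)³ = (3*(1/13)*(5 - 49 - 49 + 30 + 35 + 245))³ = (3*(1/13)*217)³ = (651/13)³ = 275894451/2197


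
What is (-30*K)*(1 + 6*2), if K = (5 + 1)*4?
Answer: -9360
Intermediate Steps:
K = 24 (K = 6*4 = 24)
(-30*K)*(1 + 6*2) = (-30*24)*(1 + 6*2) = -720*(1 + 12) = -720*13 = -9360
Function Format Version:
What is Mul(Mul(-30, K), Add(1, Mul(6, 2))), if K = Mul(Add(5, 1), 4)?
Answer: -9360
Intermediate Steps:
K = 24 (K = Mul(6, 4) = 24)
Mul(Mul(-30, K), Add(1, Mul(6, 2))) = Mul(Mul(-30, 24), Add(1, Mul(6, 2))) = Mul(-720, Add(1, 12)) = Mul(-720, 13) = -9360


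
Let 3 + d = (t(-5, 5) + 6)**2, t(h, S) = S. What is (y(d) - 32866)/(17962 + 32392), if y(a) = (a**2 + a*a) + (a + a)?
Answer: -2391/25177 ≈ -0.094968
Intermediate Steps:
d = 118 (d = -3 + (5 + 6)**2 = -3 + 11**2 = -3 + 121 = 118)
y(a) = 2*a + 2*a**2 (y(a) = (a**2 + a**2) + 2*a = 2*a**2 + 2*a = 2*a + 2*a**2)
(y(d) - 32866)/(17962 + 32392) = (2*118*(1 + 118) - 32866)/(17962 + 32392) = (2*118*119 - 32866)/50354 = (28084 - 32866)*(1/50354) = -4782*1/50354 = -2391/25177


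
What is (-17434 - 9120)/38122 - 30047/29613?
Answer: -965897668/564453393 ≈ -1.7112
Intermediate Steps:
(-17434 - 9120)/38122 - 30047/29613 = -26554*1/38122 - 30047*1/29613 = -13277/19061 - 30047/29613 = -965897668/564453393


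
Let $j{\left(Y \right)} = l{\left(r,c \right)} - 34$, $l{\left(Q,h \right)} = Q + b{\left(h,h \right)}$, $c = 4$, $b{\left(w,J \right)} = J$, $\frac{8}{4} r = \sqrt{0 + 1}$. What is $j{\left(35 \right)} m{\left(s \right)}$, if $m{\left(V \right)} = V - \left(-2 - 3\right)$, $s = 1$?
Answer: $-177$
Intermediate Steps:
$r = \frac{1}{2}$ ($r = \frac{\sqrt{0 + 1}}{2} = \frac{\sqrt{1}}{2} = \frac{1}{2} \cdot 1 = \frac{1}{2} \approx 0.5$)
$l{\left(Q,h \right)} = Q + h$
$m{\left(V \right)} = 5 + V$ ($m{\left(V \right)} = V - \left(-2 - 3\right) = V - -5 = V + 5 = 5 + V$)
$j{\left(Y \right)} = - \frac{59}{2}$ ($j{\left(Y \right)} = \left(\frac{1}{2} + 4\right) - 34 = \frac{9}{2} - 34 = - \frac{59}{2}$)
$j{\left(35 \right)} m{\left(s \right)} = - \frac{59 \left(5 + 1\right)}{2} = \left(- \frac{59}{2}\right) 6 = -177$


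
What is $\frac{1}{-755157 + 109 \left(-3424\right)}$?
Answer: $- \frac{1}{1128373} \approx -8.8623 \cdot 10^{-7}$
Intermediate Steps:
$\frac{1}{-755157 + 109 \left(-3424\right)} = \frac{1}{-755157 - 373216} = \frac{1}{-1128373} = - \frac{1}{1128373}$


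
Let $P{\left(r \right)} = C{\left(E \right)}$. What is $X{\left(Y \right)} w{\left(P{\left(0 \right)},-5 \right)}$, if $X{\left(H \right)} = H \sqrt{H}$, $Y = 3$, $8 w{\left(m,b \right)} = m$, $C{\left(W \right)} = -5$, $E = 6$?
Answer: $- \frac{15 \sqrt{3}}{8} \approx -3.2476$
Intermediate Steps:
$P{\left(r \right)} = -5$
$w{\left(m,b \right)} = \frac{m}{8}$
$X{\left(H \right)} = H^{\frac{3}{2}}$
$X{\left(Y \right)} w{\left(P{\left(0 \right)},-5 \right)} = 3^{\frac{3}{2}} \cdot \frac{1}{8} \left(-5\right) = 3 \sqrt{3} \left(- \frac{5}{8}\right) = - \frac{15 \sqrt{3}}{8}$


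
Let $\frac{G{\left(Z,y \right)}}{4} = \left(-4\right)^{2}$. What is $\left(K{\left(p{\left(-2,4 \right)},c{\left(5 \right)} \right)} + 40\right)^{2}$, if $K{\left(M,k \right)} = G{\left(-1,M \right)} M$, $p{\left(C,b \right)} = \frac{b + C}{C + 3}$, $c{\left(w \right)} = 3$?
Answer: $28224$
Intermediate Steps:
$p{\left(C,b \right)} = \frac{C + b}{3 + C}$
$G{\left(Z,y \right)} = 64$ ($G{\left(Z,y \right)} = 4 \left(-4\right)^{2} = 4 \cdot 16 = 64$)
$K{\left(M,k \right)} = 64 M$
$\left(K{\left(p{\left(-2,4 \right)},c{\left(5 \right)} \right)} + 40\right)^{2} = \left(64 \frac{-2 + 4}{3 - 2} + 40\right)^{2} = \left(64 \cdot 1^{-1} \cdot 2 + 40\right)^{2} = \left(64 \cdot 1 \cdot 2 + 40\right)^{2} = \left(64 \cdot 2 + 40\right)^{2} = \left(128 + 40\right)^{2} = 168^{2} = 28224$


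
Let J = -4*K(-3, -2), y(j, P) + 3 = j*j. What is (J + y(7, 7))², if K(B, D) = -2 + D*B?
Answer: 900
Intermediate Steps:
K(B, D) = -2 + B*D
y(j, P) = -3 + j² (y(j, P) = -3 + j*j = -3 + j²)
J = -16 (J = -4*(-2 - 3*(-2)) = -4*(-2 + 6) = -4*4 = -16)
(J + y(7, 7))² = (-16 + (-3 + 7²))² = (-16 + (-3 + 49))² = (-16 + 46)² = 30² = 900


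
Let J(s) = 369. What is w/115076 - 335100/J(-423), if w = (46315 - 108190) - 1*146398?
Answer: -990738983/1088796 ≈ -909.94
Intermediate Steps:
w = -208273 (w = -61875 - 146398 = -208273)
w/115076 - 335100/J(-423) = -208273/115076 - 335100/369 = -208273*1/115076 - 335100*1/369 = -16021/8852 - 111700/123 = -990738983/1088796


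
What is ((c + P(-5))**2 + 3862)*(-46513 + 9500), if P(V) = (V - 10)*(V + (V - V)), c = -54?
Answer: -159266939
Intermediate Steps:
P(V) = V*(-10 + V) (P(V) = (-10 + V)*(V + 0) = (-10 + V)*V = V*(-10 + V))
((c + P(-5))**2 + 3862)*(-46513 + 9500) = ((-54 - 5*(-10 - 5))**2 + 3862)*(-46513 + 9500) = ((-54 - 5*(-15))**2 + 3862)*(-37013) = ((-54 + 75)**2 + 3862)*(-37013) = (21**2 + 3862)*(-37013) = (441 + 3862)*(-37013) = 4303*(-37013) = -159266939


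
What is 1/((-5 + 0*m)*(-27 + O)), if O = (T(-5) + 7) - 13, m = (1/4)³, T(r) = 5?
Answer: 1/140 ≈ 0.0071429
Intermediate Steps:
m = 1/64 (m = (¼)³ = 1/64 ≈ 0.015625)
O = -1 (O = (5 + 7) - 13 = 12 - 13 = -1)
1/((-5 + 0*m)*(-27 + O)) = 1/((-5 + 0*(1/64))*(-27 - 1)) = 1/((-5 + 0)*(-28)) = 1/(-5*(-28)) = 1/140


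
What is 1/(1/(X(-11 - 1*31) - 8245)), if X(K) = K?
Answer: -8287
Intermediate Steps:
1/(1/(X(-11 - 1*31) - 8245)) = 1/(1/((-11 - 1*31) - 8245)) = 1/(1/((-11 - 31) - 8245)) = 1/(1/(-42 - 8245)) = 1/(1/(-8287)) = 1/(-1/8287) = -8287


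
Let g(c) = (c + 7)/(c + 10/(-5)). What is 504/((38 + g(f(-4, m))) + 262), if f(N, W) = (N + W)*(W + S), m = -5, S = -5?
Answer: 44352/26497 ≈ 1.6738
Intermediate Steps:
f(N, W) = (-5 + W)*(N + W) (f(N, W) = (N + W)*(W - 5) = (N + W)*(-5 + W) = (-5 + W)*(N + W))
g(c) = (7 + c)/(-2 + c) (g(c) = (7 + c)/(c + 10*(-⅕)) = (7 + c)/(c - 2) = (7 + c)/(-2 + c))
504/((38 + g(f(-4, m))) + 262) = 504/((38 + (7 + ((-5)² - 5*(-4) - 5*(-5) - 4*(-5)))/(-2 + ((-5)² - 5*(-4) - 5*(-5) - 4*(-5)))) + 262) = 504/((38 + (7 + (25 + 20 + 25 + 20))/(-2 + (25 + 20 + 25 + 20))) + 262) = 504/((38 + (7 + 90)/(-2 + 90)) + 262) = 504/((38 + 97/88) + 262) = 504/(3441/88 + 262) = 504/(26497/88) = 504*(88/26497) = 44352/26497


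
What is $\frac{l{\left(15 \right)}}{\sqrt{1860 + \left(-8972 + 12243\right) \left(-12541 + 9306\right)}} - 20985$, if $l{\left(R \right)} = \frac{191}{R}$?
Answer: $-20985 - \frac{191 i \sqrt{423193}}{31739475} \approx -20985.0 - 0.0039147 i$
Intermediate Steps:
$\frac{l{\left(15 \right)}}{\sqrt{1860 + \left(-8972 + 12243\right) \left(-12541 + 9306\right)}} - 20985 = \frac{191 \cdot \frac{1}{15}}{\sqrt{1860 + \left(-8972 + 12243\right) \left(-12541 + 9306\right)}} - 20985 = \frac{191 \cdot \frac{1}{15}}{\sqrt{1860 + 3271 \left(-3235\right)}} - 20985 = \frac{191}{15 \sqrt{1860 - 10581685}} - 20985 = \frac{191}{15 \sqrt{-10579825}} - 20985 = \frac{191}{15 \cdot 5 i \sqrt{423193}} - 20985 = \frac{191 \left(- \frac{i \sqrt{423193}}{2115965}\right)}{15} - 20985 = - \frac{191 i \sqrt{423193}}{31739475} - 20985 = -20985 - \frac{191 i \sqrt{423193}}{31739475}$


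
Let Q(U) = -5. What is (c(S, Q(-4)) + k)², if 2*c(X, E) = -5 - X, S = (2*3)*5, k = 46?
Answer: 3249/4 ≈ 812.25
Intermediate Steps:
S = 30 (S = 6*5 = 30)
c(X, E) = -5/2 - X/2 (c(X, E) = (-5 - X)/2 = -5/2 - X/2)
(c(S, Q(-4)) + k)² = ((-5/2 - ½*30) + 46)² = ((-5/2 - 15) + 46)² = (-35/2 + 46)² = (57/2)² = 3249/4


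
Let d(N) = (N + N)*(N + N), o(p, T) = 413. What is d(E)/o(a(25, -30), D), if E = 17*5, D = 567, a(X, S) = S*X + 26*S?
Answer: 28900/413 ≈ 69.976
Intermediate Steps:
a(X, S) = 26*S + S*X
E = 85
d(N) = 4*N**2 (d(N) = (2*N)*(2*N) = 4*N**2)
d(E)/o(a(25, -30), D) = (4*85**2)/413 = (4*7225)*(1/413) = 28900*(1/413) = 28900/413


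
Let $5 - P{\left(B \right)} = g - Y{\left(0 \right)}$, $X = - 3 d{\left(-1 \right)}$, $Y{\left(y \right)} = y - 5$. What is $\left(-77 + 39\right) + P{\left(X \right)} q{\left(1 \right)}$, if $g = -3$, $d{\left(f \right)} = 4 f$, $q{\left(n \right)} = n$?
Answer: $-35$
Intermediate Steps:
$Y{\left(y \right)} = -5 + y$ ($Y{\left(y \right)} = y - 5 = -5 + y$)
$X = 12$ ($X = - 3 \cdot 4 \left(-1\right) = \left(-3\right) \left(-4\right) = 12$)
$P{\left(B \right)} = 3$ ($P{\left(B \right)} = 5 - \left(-3 - \left(-5 + 0\right)\right) = 5 - \left(-3 - -5\right) = 5 - \left(-3 + 5\right) = 5 - 2 = 3$)
$\left(-77 + 39\right) + P{\left(X \right)} q{\left(1 \right)} = \left(-77 + 39\right) + 3 \cdot 1 = -38 + 3 = -35$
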